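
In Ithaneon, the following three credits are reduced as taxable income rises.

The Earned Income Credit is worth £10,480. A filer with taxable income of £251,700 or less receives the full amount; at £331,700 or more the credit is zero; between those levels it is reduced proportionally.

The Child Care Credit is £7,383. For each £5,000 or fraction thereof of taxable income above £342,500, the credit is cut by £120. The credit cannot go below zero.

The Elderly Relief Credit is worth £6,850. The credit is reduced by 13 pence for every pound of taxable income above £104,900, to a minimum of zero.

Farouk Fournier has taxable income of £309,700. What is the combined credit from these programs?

Earned Income Credit: £309,700 is £58,000 into a £80,000 phase-out range, leaving 22,000/80,000 of the credit: £10,480 × 22,000/80,000 = £2,882.
Child Care Credit: £309,700 is at or below the £342,500 threshold, so the full £7,383 applies.
Elderly Relief Credit: 13% of the £204,800 excess over £104,900 is £26,624 ≥ base, so the credit is £0.
Total: £2,882 + £7,383 + £0 = £10,265.

£10,265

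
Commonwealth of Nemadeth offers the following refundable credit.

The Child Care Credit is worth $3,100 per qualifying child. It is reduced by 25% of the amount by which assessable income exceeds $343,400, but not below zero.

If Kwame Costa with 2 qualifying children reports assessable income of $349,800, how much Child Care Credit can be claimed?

Child Care Credit: base = 2 × $3,100 = $6,200. 25% of the $6,400 excess over $343,400 is $1,600; credit = $6,200 − $1,600 = $4,600.

$4,600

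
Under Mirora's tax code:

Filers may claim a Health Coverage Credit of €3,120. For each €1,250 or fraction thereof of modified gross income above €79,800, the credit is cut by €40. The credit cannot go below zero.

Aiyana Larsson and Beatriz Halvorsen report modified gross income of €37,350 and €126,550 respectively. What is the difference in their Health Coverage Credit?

Aiyana (€37,350): Health Coverage Credit: €37,350 is at or below the €79,800 threshold, so the full €3,120 applies.
Beatriz (€126,550): Health Coverage Credit: income exceeds €79,800 by €46,750, which is 38 full-or-partial €1,250 increments; reduction = 38 × €40 = €1,520, leaving €1,600.
Difference: |€3,120 − €1,600| = €1,520.

€1,520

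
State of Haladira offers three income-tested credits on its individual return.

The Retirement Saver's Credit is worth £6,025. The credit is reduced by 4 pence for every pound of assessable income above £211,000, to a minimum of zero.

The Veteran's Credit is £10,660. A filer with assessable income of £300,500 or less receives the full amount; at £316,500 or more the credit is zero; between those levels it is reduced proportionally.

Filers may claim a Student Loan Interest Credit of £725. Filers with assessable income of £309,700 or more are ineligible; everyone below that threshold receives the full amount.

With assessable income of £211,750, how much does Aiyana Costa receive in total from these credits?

£17,380

Retirement Saver's Credit: 4% of the £750 excess over £211,000 is £30; credit = £6,025 − £30 = £5,995.
Veteran's Credit: £211,750 is at or below the £300,500 threshold, so the full £10,660 applies.
Student Loan Interest Credit: £211,750 is below the £309,700 cutoff, so the full £725 applies.
Total: £5,995 + £10,660 + £725 = £17,380.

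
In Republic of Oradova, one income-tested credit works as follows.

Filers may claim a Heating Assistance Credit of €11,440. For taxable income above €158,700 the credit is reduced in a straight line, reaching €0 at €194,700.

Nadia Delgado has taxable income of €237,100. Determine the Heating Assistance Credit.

Heating Assistance Credit: €237,100 is at or above €194,700, so the credit is €0.

€0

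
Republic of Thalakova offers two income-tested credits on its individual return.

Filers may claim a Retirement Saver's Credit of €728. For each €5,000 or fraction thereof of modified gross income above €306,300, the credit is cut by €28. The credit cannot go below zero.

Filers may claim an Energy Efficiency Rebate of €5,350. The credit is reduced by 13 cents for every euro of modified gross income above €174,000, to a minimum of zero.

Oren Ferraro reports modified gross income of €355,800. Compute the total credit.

Retirement Saver's Credit: income exceeds €306,300 by €49,500, which is 10 full-or-partial €5,000 increments; reduction = 10 × €28 = €280, leaving €448.
Energy Efficiency Rebate: 13% of the €181,800 excess over €174,000 is €23,634 ≥ base, so the credit is €0.
Total: €448 + €0 = €448.

€448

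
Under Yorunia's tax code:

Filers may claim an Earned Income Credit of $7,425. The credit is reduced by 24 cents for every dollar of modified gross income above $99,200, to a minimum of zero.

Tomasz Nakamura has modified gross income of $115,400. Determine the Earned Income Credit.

Earned Income Credit: 24% of the $16,200 excess over $99,200 is $3,888; credit = $7,425 − $3,888 = $3,537.

$3,537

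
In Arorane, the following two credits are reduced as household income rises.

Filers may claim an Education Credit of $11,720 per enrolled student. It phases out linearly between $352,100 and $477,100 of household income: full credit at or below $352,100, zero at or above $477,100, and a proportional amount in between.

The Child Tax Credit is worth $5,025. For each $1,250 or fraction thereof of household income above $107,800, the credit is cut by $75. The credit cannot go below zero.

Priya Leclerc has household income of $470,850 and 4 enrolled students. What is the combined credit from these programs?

Education Credit: base = 4 × $11,720 = $46,880. $470,850 is $118,750 into a $125,000 phase-out range, leaving 6,250/125,000 of the credit: $46,880 × 6,250/125,000 = $2,344.
Child Tax Credit: income exceeds $107,800 by $363,050 → 291 increments × $75 = $21,825 ≥ base, so the credit is $0.
Total: $2,344 + $0 = $2,344.

$2,344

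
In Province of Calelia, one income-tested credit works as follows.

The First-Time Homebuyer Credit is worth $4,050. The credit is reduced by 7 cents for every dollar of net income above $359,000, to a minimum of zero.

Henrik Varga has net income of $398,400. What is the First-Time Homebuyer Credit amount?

$1,292

First-Time Homebuyer Credit: 7% of the $39,400 excess over $359,000 is $2,758; credit = $4,050 − $2,758 = $1,292.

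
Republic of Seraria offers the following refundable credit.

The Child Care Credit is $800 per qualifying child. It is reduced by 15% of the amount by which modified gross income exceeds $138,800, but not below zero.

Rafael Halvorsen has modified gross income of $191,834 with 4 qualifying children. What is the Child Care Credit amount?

$0

Child Care Credit: base = 4 × $800 = $3,200. 15% of the $53,034 excess over $138,800 is $7,955.10 ≥ base, so the credit is $0.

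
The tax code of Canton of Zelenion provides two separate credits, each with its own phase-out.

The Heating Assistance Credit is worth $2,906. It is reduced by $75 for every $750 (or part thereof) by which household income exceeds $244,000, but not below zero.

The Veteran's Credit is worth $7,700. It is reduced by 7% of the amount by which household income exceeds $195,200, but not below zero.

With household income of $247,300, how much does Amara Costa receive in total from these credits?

Heating Assistance Credit: income exceeds $244,000 by $3,300, which is 5 full-or-partial $750 increments; reduction = 5 × $75 = $375, leaving $2,531.
Veteran's Credit: 7% of the $52,100 excess over $195,200 is $3,647; credit = $7,700 − $3,647 = $4,053.
Total: $2,531 + $4,053 = $6,584.

$6,584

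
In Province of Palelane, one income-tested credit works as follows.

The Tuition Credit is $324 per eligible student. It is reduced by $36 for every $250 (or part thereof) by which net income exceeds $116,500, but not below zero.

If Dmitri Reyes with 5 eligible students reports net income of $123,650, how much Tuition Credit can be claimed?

Tuition Credit: base = 5 × $324 = $1,620. income exceeds $116,500 by $7,150, which is 29 full-or-partial $250 increments; reduction = 29 × $36 = $1,044, leaving $576.

$576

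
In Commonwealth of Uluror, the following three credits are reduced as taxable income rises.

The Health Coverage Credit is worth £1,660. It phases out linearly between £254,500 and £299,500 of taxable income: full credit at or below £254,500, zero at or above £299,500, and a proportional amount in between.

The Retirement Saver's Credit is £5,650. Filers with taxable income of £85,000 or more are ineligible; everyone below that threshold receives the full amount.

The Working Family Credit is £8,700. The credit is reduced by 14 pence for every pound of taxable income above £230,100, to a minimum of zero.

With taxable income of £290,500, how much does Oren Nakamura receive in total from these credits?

£576

Health Coverage Credit: £290,500 is £36,000 into a £45,000 phase-out range, leaving 9,000/45,000 of the credit: £1,660 × 9,000/45,000 = £332.
Retirement Saver's Credit: £290,500 meets or exceeds the £85,000 cutoff, so the credit is £0.
Working Family Credit: 14% of the £60,400 excess over £230,100 is £8,456; credit = £8,700 − £8,456 = £244.
Total: £332 + £0 + £244 = £576.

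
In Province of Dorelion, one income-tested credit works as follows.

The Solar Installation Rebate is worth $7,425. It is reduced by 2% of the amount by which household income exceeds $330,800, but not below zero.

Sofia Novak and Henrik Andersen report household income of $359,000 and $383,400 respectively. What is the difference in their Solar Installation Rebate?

$488

Sofia ($359,000): Solar Installation Rebate: 2% of the $28,200 excess over $330,800 is $564; credit = $7,425 − $564 = $6,861.
Henrik ($383,400): Solar Installation Rebate: 2% of the $52,600 excess over $330,800 is $1,052; credit = $7,425 − $1,052 = $6,373.
Difference: |$6,861 − $6,373| = $488.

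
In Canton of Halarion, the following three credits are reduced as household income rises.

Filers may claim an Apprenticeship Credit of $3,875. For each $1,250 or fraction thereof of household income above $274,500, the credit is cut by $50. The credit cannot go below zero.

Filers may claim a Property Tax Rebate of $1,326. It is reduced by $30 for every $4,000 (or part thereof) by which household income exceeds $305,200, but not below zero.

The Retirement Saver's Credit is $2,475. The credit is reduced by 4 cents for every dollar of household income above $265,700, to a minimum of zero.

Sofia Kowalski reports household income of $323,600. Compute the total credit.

$3,210

Apprenticeship Credit: income exceeds $274,500 by $49,100, which is 40 full-or-partial $1,250 increments; reduction = 40 × $50 = $2,000, leaving $1,875.
Property Tax Rebate: income exceeds $305,200 by $18,400, which is 5 full-or-partial $4,000 increments; reduction = 5 × $30 = $150, leaving $1,176.
Retirement Saver's Credit: 4% of the $57,900 excess over $265,700 is $2,316; credit = $2,475 − $2,316 = $159.
Total: $1,875 + $1,176 + $159 = $3,210.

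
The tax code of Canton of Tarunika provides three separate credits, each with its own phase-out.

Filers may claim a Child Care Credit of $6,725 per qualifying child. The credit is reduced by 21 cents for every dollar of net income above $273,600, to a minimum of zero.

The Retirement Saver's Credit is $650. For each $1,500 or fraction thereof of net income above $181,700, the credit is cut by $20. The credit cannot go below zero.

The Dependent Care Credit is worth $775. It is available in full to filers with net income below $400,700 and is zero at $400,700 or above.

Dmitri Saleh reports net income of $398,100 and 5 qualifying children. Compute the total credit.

Child Care Credit: base = 5 × $6,725 = $33,625. 21% of the $124,500 excess over $273,600 is $26,145; credit = $33,625 − $26,145 = $7,480.
Retirement Saver's Credit: income exceeds $181,700 by $216,400 → 145 increments × $20 = $2,900 ≥ base, so the credit is $0.
Dependent Care Credit: $398,100 is below the $400,700 cutoff, so the full $775 applies.
Total: $7,480 + $0 + $775 = $8,255.

$8,255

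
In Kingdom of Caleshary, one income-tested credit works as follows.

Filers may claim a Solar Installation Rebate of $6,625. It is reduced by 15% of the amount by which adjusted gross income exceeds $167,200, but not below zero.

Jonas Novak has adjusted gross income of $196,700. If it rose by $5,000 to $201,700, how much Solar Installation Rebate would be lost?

$750

At $196,700 — 15% of the $29,500 excess over $167,200 is $4,425; credit = $6,625 − $4,425 = $2,200.
At $201,700 — 15% of the $34,500 excess over $167,200 is $5,175; credit = $6,625 − $5,175 = $1,450.
Lost: $2,200 − $1,450 = $750.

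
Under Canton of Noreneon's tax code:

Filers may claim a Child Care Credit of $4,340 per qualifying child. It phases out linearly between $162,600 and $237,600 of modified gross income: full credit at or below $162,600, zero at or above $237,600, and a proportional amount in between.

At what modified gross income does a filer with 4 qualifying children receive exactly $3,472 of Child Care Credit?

$222,600

Full credit = 4 × $4,340 = $17,360.
$3,472 is 3,472/17,360 of the full $17,360, so 13,888/17,360 of the $75,000 range has been used: income = $162,600 + $75,000 × 13,888/17,360 = $222,600.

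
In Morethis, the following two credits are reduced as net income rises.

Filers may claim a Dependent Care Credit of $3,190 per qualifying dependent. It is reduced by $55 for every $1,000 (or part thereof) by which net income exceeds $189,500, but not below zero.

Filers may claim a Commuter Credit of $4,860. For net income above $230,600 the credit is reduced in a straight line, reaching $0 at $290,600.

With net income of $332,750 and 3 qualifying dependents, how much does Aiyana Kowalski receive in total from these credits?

Dependent Care Credit: base = 3 × $3,190 = $9,570. income exceeds $189,500 by $143,250, which is 144 full-or-partial $1,000 increments; reduction = 144 × $55 = $7,920, leaving $1,650.
Commuter Credit: $332,750 is at or above $290,600, so the credit is $0.
Total: $1,650 + $0 = $1,650.

$1,650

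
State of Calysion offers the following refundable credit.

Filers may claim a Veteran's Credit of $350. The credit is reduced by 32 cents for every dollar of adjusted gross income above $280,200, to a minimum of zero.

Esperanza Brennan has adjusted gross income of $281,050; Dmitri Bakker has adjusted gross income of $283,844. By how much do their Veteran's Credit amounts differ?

Esperanza ($281,050): Veteran's Credit: 32% of the $850 excess over $280,200 is $272; credit = $350 − $272 = $78.
Dmitri ($283,844): Veteran's Credit: 32% of the $3,644 excess over $280,200 is $1,166.08 ≥ base, so the credit is $0.
Difference: |$78 − $0| = $78.

$78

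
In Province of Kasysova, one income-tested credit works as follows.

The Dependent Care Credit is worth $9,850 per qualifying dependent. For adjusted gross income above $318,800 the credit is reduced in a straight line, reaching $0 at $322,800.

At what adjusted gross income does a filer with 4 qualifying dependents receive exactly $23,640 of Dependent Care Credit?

Full credit = 4 × $9,850 = $39,400.
$23,640 is 23,640/39,400 of the full $39,400, so 15,760/39,400 of the $4,000 range has been used: income = $318,800 + $4,000 × 15,760/39,400 = $320,400.

$320,400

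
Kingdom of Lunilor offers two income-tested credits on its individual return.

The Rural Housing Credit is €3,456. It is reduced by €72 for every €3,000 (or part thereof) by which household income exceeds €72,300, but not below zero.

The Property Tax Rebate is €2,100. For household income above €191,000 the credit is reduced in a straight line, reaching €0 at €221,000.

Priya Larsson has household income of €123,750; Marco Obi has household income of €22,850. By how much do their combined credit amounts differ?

Priya (€123,750): Rural Housing Credit: income exceeds €72,300 by €51,450, which is 18 full-or-partial €3,000 increments; reduction = 18 × €72 = €1,296, leaving €2,160. Property Tax Rebate: €123,750 is at or below the €191,000 threshold, so the full €2,100 applies. total €2,160 + €2,100 = €4,260
Marco (€22,850): Rural Housing Credit: €22,850 is at or below the €72,300 threshold, so the full €3,456 applies. Property Tax Rebate: €22,850 is at or below the €191,000 threshold, so the full €2,100 applies. total €3,456 + €2,100 = €5,556
Difference: |€4,260 − €5,556| = €1,296.

€1,296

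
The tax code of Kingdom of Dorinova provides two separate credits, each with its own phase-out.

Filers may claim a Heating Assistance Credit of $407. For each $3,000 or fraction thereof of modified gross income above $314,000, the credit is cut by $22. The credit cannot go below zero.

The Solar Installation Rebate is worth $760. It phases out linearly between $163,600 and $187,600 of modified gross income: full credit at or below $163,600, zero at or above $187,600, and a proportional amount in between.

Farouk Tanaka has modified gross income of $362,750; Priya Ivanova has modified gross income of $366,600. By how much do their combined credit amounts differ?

Farouk ($362,750): Heating Assistance Credit: income exceeds $314,000 by $48,750, which is 17 full-or-partial $3,000 increments; reduction = 17 × $22 = $374, leaving $33. Solar Installation Rebate: $362,750 is at or above $187,600, so the credit is $0. total $33 + $0 = $33
Priya ($366,600): Heating Assistance Credit: income exceeds $314,000 by $52,600, which is 18 full-or-partial $3,000 increments; reduction = 18 × $22 = $396, leaving $11. Solar Installation Rebate: $366,600 is at or above $187,600, so the credit is $0. total $11 + $0 = $11
Difference: |$33 − $11| = $22.

$22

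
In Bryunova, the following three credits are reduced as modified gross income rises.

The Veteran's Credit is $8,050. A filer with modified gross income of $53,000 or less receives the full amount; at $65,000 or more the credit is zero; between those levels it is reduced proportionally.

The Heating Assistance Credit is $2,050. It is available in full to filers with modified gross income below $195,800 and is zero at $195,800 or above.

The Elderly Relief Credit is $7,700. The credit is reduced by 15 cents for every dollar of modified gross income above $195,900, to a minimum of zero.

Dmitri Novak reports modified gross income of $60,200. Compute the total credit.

$12,970

Veteran's Credit: $60,200 is $7,200 into a $12,000 phase-out range, leaving 4,800/12,000 of the credit: $8,050 × 4,800/12,000 = $3,220.
Heating Assistance Credit: $60,200 is below the $195,800 cutoff, so the full $2,050 applies.
Elderly Relief Credit: $60,200 is at or below the $195,900 threshold, so the full $7,700 applies.
Total: $3,220 + $2,050 + $7,700 = $12,970.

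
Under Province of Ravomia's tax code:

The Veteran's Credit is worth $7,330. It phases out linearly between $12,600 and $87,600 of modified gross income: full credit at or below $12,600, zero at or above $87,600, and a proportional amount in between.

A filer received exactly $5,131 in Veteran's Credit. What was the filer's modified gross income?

$5,131 is 5,131/7,330 of the full $7,330, so 2,199/7,330 of the $75,000 range has been used: income = $12,600 + $75,000 × 2,199/7,330 = $35,100.

$35,100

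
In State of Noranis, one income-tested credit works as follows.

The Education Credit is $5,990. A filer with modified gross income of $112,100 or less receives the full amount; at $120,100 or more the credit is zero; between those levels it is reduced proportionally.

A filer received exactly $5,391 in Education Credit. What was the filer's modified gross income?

$112,900

$5,391 is 5,391/5,990 of the full $5,990, so 599/5,990 of the $8,000 range has been used: income = $112,100 + $8,000 × 599/5,990 = $112,900.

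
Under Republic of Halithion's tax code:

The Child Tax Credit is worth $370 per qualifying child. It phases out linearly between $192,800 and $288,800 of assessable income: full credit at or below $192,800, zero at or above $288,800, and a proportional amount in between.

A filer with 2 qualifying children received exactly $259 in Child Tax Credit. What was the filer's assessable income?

Full credit = 2 × $370 = $740.
$259 is 259/740 of the full $740, so 481/740 of the $96,000 range has been used: income = $192,800 + $96,000 × 481/740 = $255,200.

$255,200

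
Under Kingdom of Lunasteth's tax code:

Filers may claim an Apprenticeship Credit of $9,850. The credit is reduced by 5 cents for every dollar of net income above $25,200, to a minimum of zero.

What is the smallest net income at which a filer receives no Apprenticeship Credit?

The credit falls by 5% of each dollar above $25,200, so it reaches zero when the excess is $9,850 / 5% = $197,000: income = $25,200 + $197,000 = $222,200.

$222,200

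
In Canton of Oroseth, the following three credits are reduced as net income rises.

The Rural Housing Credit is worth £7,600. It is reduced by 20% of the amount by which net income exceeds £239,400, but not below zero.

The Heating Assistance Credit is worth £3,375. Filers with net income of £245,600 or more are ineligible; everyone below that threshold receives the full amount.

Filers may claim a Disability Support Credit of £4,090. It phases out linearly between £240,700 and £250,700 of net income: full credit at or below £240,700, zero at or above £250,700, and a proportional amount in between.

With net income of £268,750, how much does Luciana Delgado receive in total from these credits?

£1,730

Rural Housing Credit: 20% of the £29,350 excess over £239,400 is £5,870; credit = £7,600 − £5,870 = £1,730.
Heating Assistance Credit: £268,750 meets or exceeds the £245,600 cutoff, so the credit is £0.
Disability Support Credit: £268,750 is at or above £250,700, so the credit is £0.
Total: £1,730 + £0 + £0 = £1,730.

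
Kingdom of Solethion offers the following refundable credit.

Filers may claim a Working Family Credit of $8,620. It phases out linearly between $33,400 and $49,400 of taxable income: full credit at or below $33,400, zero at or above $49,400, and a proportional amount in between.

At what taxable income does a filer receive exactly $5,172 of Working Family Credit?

$5,172 is 5,172/8,620 of the full $8,620, so 3,448/8,620 of the $16,000 range has been used: income = $33,400 + $16,000 × 3,448/8,620 = $39,800.

$39,800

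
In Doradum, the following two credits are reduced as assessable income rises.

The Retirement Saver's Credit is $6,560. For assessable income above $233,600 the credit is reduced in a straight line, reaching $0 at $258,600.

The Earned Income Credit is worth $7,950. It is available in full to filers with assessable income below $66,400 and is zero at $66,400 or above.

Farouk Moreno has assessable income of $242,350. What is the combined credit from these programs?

$4,264

Retirement Saver's Credit: $242,350 is $8,750 into a $25,000 phase-out range, leaving 16,250/25,000 of the credit: $6,560 × 16,250/25,000 = $4,264.
Earned Income Credit: $242,350 meets or exceeds the $66,400 cutoff, so the credit is $0.
Total: $4,264 + $0 = $4,264.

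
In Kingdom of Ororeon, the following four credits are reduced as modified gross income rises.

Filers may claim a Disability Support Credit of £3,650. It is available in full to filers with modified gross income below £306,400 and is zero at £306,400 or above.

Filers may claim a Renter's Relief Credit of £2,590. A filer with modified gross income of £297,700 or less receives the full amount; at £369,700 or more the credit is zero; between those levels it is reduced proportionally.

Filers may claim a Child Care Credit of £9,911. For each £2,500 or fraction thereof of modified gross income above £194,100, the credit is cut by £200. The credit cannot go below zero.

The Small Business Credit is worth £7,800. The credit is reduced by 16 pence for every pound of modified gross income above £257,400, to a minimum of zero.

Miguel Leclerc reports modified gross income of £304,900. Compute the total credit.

£7,092

Disability Support Credit: £304,900 is below the £306,400 cutoff, so the full £3,650 applies.
Renter's Relief Credit: £304,900 is £7,200 into a £72,000 phase-out range, leaving 64,800/72,000 of the credit: £2,590 × 64,800/72,000 = £2,331.
Child Care Credit: income exceeds £194,100 by £110,800, which is 45 full-or-partial £2,500 increments; reduction = 45 × £200 = £9,000, leaving £911.
Small Business Credit: 16% of the £47,500 excess over £257,400 is £7,600; credit = £7,800 − £7,600 = £200.
Total: £3,650 + £2,331 + £911 + £200 = £7,092.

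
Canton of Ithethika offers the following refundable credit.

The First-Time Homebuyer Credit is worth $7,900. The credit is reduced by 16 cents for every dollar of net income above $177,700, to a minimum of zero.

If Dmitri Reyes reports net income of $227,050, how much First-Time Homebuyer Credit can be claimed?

First-Time Homebuyer Credit: 16% of the $49,350 excess over $177,700 is $7,896; credit = $7,900 − $7,896 = $4.

$4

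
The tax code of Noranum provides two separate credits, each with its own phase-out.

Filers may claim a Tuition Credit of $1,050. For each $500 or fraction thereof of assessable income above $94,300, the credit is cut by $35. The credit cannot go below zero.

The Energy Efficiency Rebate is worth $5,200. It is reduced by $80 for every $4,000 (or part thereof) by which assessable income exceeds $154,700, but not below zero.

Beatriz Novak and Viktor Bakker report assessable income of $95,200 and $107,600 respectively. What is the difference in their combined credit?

$875

Beatriz ($95,200): Tuition Credit: income exceeds $94,300 by $900, which is 2 full-or-partial $500 increments; reduction = 2 × $35 = $70, leaving $980. Energy Efficiency Rebate: $95,200 is at or below the $154,700 threshold, so the full $5,200 applies. total $980 + $5,200 = $6,180
Viktor ($107,600): Tuition Credit: income exceeds $94,300 by $13,300, which is 27 full-or-partial $500 increments; reduction = 27 × $35 = $945, leaving $105. Energy Efficiency Rebate: $107,600 is at or below the $154,700 threshold, so the full $5,200 applies. total $105 + $5,200 = $5,305
Difference: |$6,180 − $5,305| = $875.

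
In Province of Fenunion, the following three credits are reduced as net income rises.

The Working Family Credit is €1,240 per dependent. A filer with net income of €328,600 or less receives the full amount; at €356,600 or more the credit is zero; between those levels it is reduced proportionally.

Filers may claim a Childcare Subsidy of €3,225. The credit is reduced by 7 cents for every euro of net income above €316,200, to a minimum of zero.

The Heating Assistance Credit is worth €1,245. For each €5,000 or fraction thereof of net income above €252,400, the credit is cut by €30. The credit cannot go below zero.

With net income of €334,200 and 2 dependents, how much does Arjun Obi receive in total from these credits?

Working Family Credit: base = 2 × €1,240 = €2,480. €334,200 is €5,600 into a €28,000 phase-out range, leaving 22,400/28,000 of the credit: €2,480 × 22,400/28,000 = €1,984.
Childcare Subsidy: 7% of the €18,000 excess over €316,200 is €1,260; credit = €3,225 − €1,260 = €1,965.
Heating Assistance Credit: income exceeds €252,400 by €81,800, which is 17 full-or-partial €5,000 increments; reduction = 17 × €30 = €510, leaving €735.
Total: €1,984 + €1,965 + €735 = €4,684.

€4,684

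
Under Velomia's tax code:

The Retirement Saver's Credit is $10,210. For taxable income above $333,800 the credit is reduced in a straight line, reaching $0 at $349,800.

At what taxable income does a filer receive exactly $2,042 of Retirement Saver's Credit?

$2,042 is 2,042/10,210 of the full $10,210, so 8,168/10,210 of the $16,000 range has been used: income = $333,800 + $16,000 × 8,168/10,210 = $346,600.

$346,600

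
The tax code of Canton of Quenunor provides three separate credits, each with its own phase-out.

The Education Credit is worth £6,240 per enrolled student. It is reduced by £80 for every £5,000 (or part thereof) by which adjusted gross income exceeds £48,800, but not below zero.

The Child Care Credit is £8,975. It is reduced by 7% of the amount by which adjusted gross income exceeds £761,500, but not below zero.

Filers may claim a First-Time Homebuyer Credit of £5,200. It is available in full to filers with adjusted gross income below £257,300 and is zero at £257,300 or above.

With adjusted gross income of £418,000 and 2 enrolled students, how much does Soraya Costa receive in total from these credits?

£15,535

Education Credit: base = 2 × £6,240 = £12,480. income exceeds £48,800 by £369,200, which is 74 full-or-partial £5,000 increments; reduction = 74 × £80 = £5,920, leaving £6,560.
Child Care Credit: £418,000 is at or below the £761,500 threshold, so the full £8,975 applies.
First-Time Homebuyer Credit: £418,000 meets or exceeds the £257,300 cutoff, so the credit is £0.
Total: £6,560 + £8,975 + £0 = £15,535.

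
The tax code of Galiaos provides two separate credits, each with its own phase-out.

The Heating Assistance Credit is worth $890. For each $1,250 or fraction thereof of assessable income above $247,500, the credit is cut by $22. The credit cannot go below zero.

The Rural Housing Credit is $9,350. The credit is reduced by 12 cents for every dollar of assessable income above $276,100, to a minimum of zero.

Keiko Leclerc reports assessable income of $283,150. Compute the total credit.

Heating Assistance Credit: income exceeds $247,500 by $35,650, which is 29 full-or-partial $1,250 increments; reduction = 29 × $22 = $638, leaving $252.
Rural Housing Credit: 12% of the $7,050 excess over $276,100 is $846; credit = $9,350 − $846 = $8,504.
Total: $252 + $8,504 = $8,756.

$8,756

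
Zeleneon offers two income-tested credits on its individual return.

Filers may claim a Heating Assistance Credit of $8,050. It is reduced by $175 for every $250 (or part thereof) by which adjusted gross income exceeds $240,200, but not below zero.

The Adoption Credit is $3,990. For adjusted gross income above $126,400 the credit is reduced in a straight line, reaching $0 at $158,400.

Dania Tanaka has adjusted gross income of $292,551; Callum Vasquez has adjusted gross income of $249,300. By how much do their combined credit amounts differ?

Dania ($292,551): Heating Assistance Credit: income exceeds $240,200 by $52,351 → 210 increments × $175 = $36,750 ≥ base, so the credit is $0. Adoption Credit: $292,551 is at or above $158,400, so the credit is $0. total $0 + $0 = $0
Callum ($249,300): Heating Assistance Credit: income exceeds $240,200 by $9,100, which is 37 full-or-partial $250 increments; reduction = 37 × $175 = $6,475, leaving $1,575. Adoption Credit: $249,300 is at or above $158,400, so the credit is $0. total $1,575 + $0 = $1,575
Difference: |$0 − $1,575| = $1,575.

$1,575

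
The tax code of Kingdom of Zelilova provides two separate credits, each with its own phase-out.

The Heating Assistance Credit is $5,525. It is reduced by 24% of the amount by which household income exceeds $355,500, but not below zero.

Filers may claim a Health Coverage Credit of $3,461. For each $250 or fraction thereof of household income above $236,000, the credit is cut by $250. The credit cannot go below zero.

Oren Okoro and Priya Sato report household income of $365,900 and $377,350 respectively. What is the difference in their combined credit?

$2,748

Oren ($365,900): Heating Assistance Credit: 24% of the $10,400 excess over $355,500 is $2,496; credit = $5,525 − $2,496 = $3,029. Health Coverage Credit: income exceeds $236,000 by $129,900 → 520 increments × $250 = $130,000 ≥ base, so the credit is $0. total $3,029 + $0 = $3,029
Priya ($377,350): Heating Assistance Credit: 24% of the $21,850 excess over $355,500 is $5,244; credit = $5,525 − $5,244 = $281. Health Coverage Credit: income exceeds $236,000 by $141,350 → 566 increments × $250 = $141,500 ≥ base, so the credit is $0. total $281 + $0 = $281
Difference: |$3,029 − $281| = $2,748.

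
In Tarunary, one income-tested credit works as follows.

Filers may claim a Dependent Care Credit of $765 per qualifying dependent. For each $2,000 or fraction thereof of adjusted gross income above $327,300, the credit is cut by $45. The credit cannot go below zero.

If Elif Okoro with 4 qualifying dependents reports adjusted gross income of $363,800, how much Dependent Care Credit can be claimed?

Dependent Care Credit: base = 4 × $765 = $3,060. income exceeds $327,300 by $36,500, which is 19 full-or-partial $2,000 increments; reduction = 19 × $45 = $855, leaving $2,205.

$2,205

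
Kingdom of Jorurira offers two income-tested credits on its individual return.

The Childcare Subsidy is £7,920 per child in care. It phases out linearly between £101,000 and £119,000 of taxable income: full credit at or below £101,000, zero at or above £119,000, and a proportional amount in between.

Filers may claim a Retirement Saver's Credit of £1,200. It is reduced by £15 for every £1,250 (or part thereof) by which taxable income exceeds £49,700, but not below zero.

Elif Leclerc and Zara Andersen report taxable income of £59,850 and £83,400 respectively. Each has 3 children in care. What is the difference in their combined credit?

£270

Elif (£59,850): Childcare Subsidy: base = 3 × £7,920 = £23,760. £59,850 is at or below the £101,000 threshold, so the full £23,760 applies. Retirement Saver's Credit: income exceeds £49,700 by £10,150, which is 9 full-or-partial £1,250 increments; reduction = 9 × £15 = £135, leaving £1,065. total £23,760 + £1,065 = £24,825
Zara (£83,400): Childcare Subsidy: base = 3 × £7,920 = £23,760. £83,400 is at or below the £101,000 threshold, so the full £23,760 applies. Retirement Saver's Credit: income exceeds £49,700 by £33,700, which is 27 full-or-partial £1,250 increments; reduction = 27 × £15 = £405, leaving £795. total £23,760 + £795 = £24,555
Difference: |£24,825 − £24,555| = £270.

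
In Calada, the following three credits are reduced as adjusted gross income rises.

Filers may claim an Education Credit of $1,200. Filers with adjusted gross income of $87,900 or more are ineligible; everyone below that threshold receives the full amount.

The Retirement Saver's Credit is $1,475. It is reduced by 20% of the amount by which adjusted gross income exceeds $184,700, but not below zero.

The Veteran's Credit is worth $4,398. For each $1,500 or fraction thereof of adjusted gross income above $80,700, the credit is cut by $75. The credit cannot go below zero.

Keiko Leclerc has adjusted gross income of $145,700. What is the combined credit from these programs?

Education Credit: $145,700 meets or exceeds the $87,900 cutoff, so the credit is $0.
Retirement Saver's Credit: $145,700 is at or below the $184,700 threshold, so the full $1,475 applies.
Veteran's Credit: income exceeds $80,700 by $65,000, which is 44 full-or-partial $1,500 increments; reduction = 44 × $75 = $3,300, leaving $1,098.
Total: $0 + $1,475 + $1,098 = $2,573.

$2,573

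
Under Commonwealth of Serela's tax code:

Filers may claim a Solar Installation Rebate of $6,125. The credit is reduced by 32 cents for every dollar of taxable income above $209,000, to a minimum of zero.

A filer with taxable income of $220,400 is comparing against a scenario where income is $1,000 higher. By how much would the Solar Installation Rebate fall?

At $220,400 — 32% of the $11,400 excess over $209,000 is $3,648; credit = $6,125 − $3,648 = $2,477.
At $221,400 — 32% of the $12,400 excess over $209,000 is $3,968; credit = $6,125 − $3,968 = $2,157.
Lost: $2,477 − $2,157 = $320.

$320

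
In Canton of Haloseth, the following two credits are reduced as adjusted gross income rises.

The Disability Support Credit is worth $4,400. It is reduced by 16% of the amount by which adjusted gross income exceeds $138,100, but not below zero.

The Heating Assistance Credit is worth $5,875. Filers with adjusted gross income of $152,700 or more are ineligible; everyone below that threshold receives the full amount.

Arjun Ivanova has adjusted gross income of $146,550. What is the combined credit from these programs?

$8,923

Disability Support Credit: 16% of the $8,450 excess over $138,100 is $1,352; credit = $4,400 − $1,352 = $3,048.
Heating Assistance Credit: $146,550 is below the $152,700 cutoff, so the full $5,875 applies.
Total: $3,048 + $5,875 = $8,923.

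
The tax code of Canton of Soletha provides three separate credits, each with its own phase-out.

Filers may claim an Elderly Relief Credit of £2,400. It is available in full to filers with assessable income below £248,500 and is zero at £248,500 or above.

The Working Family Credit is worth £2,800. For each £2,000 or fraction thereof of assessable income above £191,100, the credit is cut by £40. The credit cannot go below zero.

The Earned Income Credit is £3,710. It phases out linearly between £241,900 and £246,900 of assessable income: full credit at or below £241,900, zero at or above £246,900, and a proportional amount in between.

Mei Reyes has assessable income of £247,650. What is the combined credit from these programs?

£4,040

Elderly Relief Credit: £247,650 is below the £248,500 cutoff, so the full £2,400 applies.
Working Family Credit: income exceeds £191,100 by £56,550, which is 29 full-or-partial £2,000 increments; reduction = 29 × £40 = £1,160, leaving £1,640.
Earned Income Credit: £247,650 is at or above £246,900, so the credit is £0.
Total: £2,400 + £1,640 + £0 = £4,040.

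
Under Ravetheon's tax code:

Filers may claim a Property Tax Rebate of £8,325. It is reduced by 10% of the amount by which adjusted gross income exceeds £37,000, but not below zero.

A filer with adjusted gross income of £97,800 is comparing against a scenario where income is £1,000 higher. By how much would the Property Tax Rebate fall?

£100

At £97,800 — 10% of the £60,800 excess over £37,000 is £6,080; credit = £8,325 − £6,080 = £2,245.
At £98,800 — 10% of the £61,800 excess over £37,000 is £6,180; credit = £8,325 − £6,180 = £2,145.
Lost: £2,245 − £2,145 = £100.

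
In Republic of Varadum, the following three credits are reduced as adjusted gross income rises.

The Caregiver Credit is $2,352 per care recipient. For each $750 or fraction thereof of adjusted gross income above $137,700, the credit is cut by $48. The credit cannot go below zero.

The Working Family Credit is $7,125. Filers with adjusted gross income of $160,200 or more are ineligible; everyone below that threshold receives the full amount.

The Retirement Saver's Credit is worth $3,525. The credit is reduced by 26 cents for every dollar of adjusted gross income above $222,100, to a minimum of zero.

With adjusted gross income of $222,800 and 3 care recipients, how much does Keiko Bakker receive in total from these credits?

Caregiver Credit: base = 3 × $2,352 = $7,056. income exceeds $137,700 by $85,100, which is 114 full-or-partial $750 increments; reduction = 114 × $48 = $5,472, leaving $1,584.
Working Family Credit: $222,800 meets or exceeds the $160,200 cutoff, so the credit is $0.
Retirement Saver's Credit: 26% of the $700 excess over $222,100 is $182; credit = $3,525 − $182 = $3,343.
Total: $1,584 + $0 + $3,343 = $4,927.

$4,927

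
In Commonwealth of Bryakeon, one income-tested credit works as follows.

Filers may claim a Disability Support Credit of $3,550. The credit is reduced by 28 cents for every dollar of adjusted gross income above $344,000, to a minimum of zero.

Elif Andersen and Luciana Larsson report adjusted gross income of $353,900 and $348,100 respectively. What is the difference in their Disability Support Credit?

$1,624

Elif ($353,900): Disability Support Credit: 28% of the $9,900 excess over $344,000 is $2,772; credit = $3,550 − $2,772 = $778.
Luciana ($348,100): Disability Support Credit: 28% of the $4,100 excess over $344,000 is $1,148; credit = $3,550 − $1,148 = $2,402.
Difference: |$778 − $2,402| = $1,624.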